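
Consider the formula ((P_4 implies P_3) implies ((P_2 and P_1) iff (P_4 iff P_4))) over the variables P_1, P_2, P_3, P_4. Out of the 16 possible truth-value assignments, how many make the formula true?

7

P_1 | P_2 | P_3 | P_4 || (P_4 implies P_3) | (P_2 and P_1) | (P_4 iff P_4) | φ
 F  |  F  |  F  |  F  ||         T         |       F       |       T       | F
 F  |  F  |  F  |  T  ||         F         |       F       |       T       | T
 F  |  F  |  T  |  F  ||         T         |       F       |       T       | F
 F  |  F  |  T  |  T  ||         T         |       F       |       T       | F
 F  |  T  |  F  |  F  ||         T         |       F       |       T       | F
 F  |  T  |  F  |  T  ||         F         |       F       |       T       | T
 F  |  T  |  T  |  F  ||         T         |       F       |       T       | F
 F  |  T  |  T  |  T  ||         T         |       F       |       T       | F
 T  |  F  |  F  |  F  ||         T         |       F       |       T       | F
 T  |  F  |  F  |  T  ||         F         |       F       |       T       | T
 T  |  F  |  T  |  F  ||         T         |       F       |       T       | F
 T  |  F  |  T  |  T  ||         T         |       F       |       T       | F
 T  |  T  |  F  |  F  ||         T         |       T       |       T       | T
 T  |  T  |  F  |  T  ||         F         |       T       |       T       | T
 T  |  T  |  T  |  F  ||         T         |       T       |       T       | T
 T  |  T  |  T  |  T  ||         T         |       T       |       T       | T
The formula is true on 7 of the 16 rows.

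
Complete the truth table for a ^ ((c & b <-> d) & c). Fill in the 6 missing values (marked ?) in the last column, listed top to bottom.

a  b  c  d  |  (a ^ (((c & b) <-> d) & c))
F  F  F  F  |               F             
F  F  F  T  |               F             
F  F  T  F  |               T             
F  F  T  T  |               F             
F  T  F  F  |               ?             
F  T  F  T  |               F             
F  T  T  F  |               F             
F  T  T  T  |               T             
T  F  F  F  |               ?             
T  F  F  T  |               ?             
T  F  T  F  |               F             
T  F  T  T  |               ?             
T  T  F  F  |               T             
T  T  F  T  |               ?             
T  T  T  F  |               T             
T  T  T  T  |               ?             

F, T, T, T, T, F

Row a=F, b=T, c=F, d=F: ((c & b <-> d) & c) = F, so (a ^ (((c & b) <-> d) & c)) = F.
Row a=T, b=F, c=F, d=F: ((c & b <-> d) & c) = F, so (a ^ (((c & b) <-> d) & c)) = T.
Row a=T, b=F, c=F, d=T: ((c & b <-> d) & c) = F, so (a ^ (((c & b) <-> d) & c)) = T.
Row a=T, b=F, c=T, d=T: ((c & b <-> d) & c) = F, so (a ^ (((c & b) <-> d) & c)) = T.
Row a=T, b=T, c=F, d=T: ((c & b <-> d) & c) = F, so (a ^ (((c & b) <-> d) & c)) = T.
Row a=T, b=T, c=T, d=T: ((c & b <-> d) & c) = T, so (a ^ (((c & b) <-> d) & c)) = F.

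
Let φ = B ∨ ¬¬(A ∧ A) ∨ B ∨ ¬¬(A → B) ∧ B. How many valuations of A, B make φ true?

A | B | (A ∧ A) | ¬(A ∧ A) | ¬¬(A ∧ A) | (B ∨ ¬¬(A ∧ A) ∨ B) | (A → B) | ¬(A → B) | ¬¬(A → B) | (¬¬(A → B) ∧ B) | φ
- | - | ------- | -------- | --------- | ------------------- | ------- | -------- | --------- | --------------- | -
F | F |    F    |    T     |     F     |          F          |    T    |    F     |     T     |        F        | F
F | T |    F    |    T     |     F     |          T          |    T    |    F     |     T     |        T        | T
T | F |    T    |    F     |     T     |          T          |    F    |    T     |     F     |        F        | T
T | T |    T    |    F     |     T     |          T          |    T    |    F     |     T     |        T        | T
The formula is true on 3 of the 4 rows.

3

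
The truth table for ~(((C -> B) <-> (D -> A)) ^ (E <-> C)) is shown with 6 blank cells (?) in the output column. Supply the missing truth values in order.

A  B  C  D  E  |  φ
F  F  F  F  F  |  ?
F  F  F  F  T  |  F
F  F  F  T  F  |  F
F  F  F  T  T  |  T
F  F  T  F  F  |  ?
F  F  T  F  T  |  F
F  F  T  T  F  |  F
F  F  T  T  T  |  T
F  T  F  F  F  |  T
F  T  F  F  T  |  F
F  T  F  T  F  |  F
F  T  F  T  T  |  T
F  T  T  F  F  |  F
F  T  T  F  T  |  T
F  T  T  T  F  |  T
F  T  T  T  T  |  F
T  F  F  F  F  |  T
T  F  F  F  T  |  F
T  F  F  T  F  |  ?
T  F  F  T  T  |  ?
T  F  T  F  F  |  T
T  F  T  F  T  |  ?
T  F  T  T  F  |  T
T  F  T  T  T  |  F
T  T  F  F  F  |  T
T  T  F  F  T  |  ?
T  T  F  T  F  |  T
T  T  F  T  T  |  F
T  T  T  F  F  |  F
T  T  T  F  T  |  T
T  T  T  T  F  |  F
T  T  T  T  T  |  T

Row A=F, B=F, C=F, D=F, E=F: ((C -> B) <-> (D -> A)) = T, (E <-> C) = T, (((C -> B) <-> (D -> A)) ^ (E <-> C)) = F, so the formula = T.
Row A=F, B=F, C=T, D=F, E=F: ((C -> B) <-> (D -> A)) = F, (E <-> C) = F, (((C -> B) <-> (D -> A)) ^ (E <-> C)) = F, so the formula = T.
Row A=T, B=F, C=F, D=T, E=F: ((C -> B) <-> (D -> A)) = T, (E <-> C) = T, (((C -> B) <-> (D -> A)) ^ (E <-> C)) = F, so the formula = T.
Row A=T, B=F, C=F, D=T, E=T: ((C -> B) <-> (D -> A)) = T, (E <-> C) = F, (((C -> B) <-> (D -> A)) ^ (E <-> C)) = T, so the formula = F.
Row A=T, B=F, C=T, D=F, E=T: ((C -> B) <-> (D -> A)) = F, (E <-> C) = T, (((C -> B) <-> (D -> A)) ^ (E <-> C)) = T, so the formula = F.
Row A=T, B=T, C=F, D=F, E=T: ((C -> B) <-> (D -> A)) = T, (E <-> C) = F, (((C -> B) <-> (D -> A)) ^ (E <-> C)) = T, so the formula = F.

T, T, T, F, F, F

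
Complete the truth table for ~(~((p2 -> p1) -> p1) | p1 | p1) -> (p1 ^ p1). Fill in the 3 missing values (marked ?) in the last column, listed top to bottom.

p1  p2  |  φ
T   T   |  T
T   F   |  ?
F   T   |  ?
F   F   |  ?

T, F, T

Row p1=T, p2=F: ~(~((p2 -> p1) -> p1) | p1 | p1) = F, (p1 ^ p1) = F, so the formula = T.
Row p1=F, p2=T: ~(~((p2 -> p1) -> p1) | p1 | p1) = T, (p1 ^ p1) = F, so the formula = F.
Row p1=F, p2=F: ~(~((p2 -> p1) -> p1) | p1 | p1) = F, (p1 ^ p1) = F, so the formula = T.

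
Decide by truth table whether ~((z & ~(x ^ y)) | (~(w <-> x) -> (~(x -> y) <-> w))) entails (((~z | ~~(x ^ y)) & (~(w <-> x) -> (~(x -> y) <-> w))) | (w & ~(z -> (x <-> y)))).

no

x  y  z  w  |  φ  ψ
T  T  T  T  |  F  F
T  T  T  F  |  F  F
T  T  F  T  |  F  T
T  T  F  F  |  F  T
T  F  T  T  |  F  T
T  F  T  F  |  T  F
T  F  F  T  |  F  T
T  F  F  F  |  T  F
F  T  T  T  |  T  T
F  T  T  F  |  F  T
F  T  F  T  |  T  F
F  T  F  F  |  F  T
F  F  T  T  |  F  F
F  F  T  F  |  F  F
F  F  F  T  |  T  F
F  F  F  F  |  F  T
At x=T, y=F, z=T, w=F we have φ true but ψ false, so φ does not entail ψ.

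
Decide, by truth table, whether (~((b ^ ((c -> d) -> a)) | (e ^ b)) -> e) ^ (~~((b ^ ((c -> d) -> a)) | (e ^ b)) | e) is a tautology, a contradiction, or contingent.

a | b | c | d | e || φ
1 | 1 | 1 | 1 | 1 || 0
1 | 1 | 1 | 1 | 0 || 0
1 | 1 | 1 | 0 | 1 || 0
1 | 1 | 1 | 0 | 0 || 0
1 | 1 | 0 | 1 | 1 || 0
1 | 1 | 0 | 1 | 0 || 0
1 | 1 | 0 | 0 | 1 || 0
1 | 1 | 0 | 0 | 0 || 0
1 | 0 | 1 | 1 | 1 || 0
1 | 0 | 1 | 1 | 0 || 0
1 | 0 | 1 | 0 | 1 || 0
1 | 0 | 1 | 0 | 0 || 0
1 | 0 | 0 | 1 | 1 || 0
1 | 0 | 0 | 1 | 0 || 0
1 | 0 | 0 | 0 | 1 || 0
1 | 0 | 0 | 0 | 0 || 0
0 | 1 | 1 | 1 | 1 || 0
0 | 1 | 1 | 1 | 0 || 0
0 | 1 | 1 | 0 | 1 || 0
0 | 1 | 1 | 0 | 0 || 0
0 | 1 | 0 | 1 | 1 || 0
0 | 1 | 0 | 1 | 0 || 0
0 | 1 | 0 | 0 | 1 || 0
0 | 1 | 0 | 0 | 0 || 0
0 | 0 | 1 | 1 | 1 || 0
0 | 0 | 1 | 1 | 0 || 0
0 | 0 | 1 | 0 | 1 || 0
0 | 0 | 1 | 0 | 0 || 0
0 | 0 | 0 | 1 | 1 || 0
0 | 0 | 0 | 1 | 0 || 0
0 | 0 | 0 | 0 | 1 || 0
0 | 0 | 0 | 0 | 0 || 0
Every row is 0, so the formula is a contradiction.

contradiction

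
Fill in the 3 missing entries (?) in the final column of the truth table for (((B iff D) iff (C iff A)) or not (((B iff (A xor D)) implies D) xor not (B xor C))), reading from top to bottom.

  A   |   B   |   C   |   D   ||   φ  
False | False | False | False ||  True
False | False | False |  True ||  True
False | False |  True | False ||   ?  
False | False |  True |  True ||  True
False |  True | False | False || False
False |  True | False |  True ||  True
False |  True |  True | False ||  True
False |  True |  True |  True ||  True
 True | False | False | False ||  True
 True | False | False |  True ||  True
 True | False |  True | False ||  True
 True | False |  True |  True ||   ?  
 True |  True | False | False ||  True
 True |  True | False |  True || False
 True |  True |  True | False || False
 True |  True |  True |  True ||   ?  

True, False, True

Row A=False, B=False, C=True, D=False: ((B iff D) iff (C iff A)) = False, not (((B iff (A xor D)) implies D) xor not (B xor C)) = True, so the formula = True.
Row A=True, B=False, C=True, D=True: ((B iff D) iff (C iff A)) = False, not (((B iff (A xor D)) implies D) xor not (B xor C)) = False, so the formula = False.
Row A=True, B=True, C=True, D=True: ((B iff D) iff (C iff A)) = True, not (((B iff (A xor D)) implies D) xor not (B xor C)) = True, so the formula = True.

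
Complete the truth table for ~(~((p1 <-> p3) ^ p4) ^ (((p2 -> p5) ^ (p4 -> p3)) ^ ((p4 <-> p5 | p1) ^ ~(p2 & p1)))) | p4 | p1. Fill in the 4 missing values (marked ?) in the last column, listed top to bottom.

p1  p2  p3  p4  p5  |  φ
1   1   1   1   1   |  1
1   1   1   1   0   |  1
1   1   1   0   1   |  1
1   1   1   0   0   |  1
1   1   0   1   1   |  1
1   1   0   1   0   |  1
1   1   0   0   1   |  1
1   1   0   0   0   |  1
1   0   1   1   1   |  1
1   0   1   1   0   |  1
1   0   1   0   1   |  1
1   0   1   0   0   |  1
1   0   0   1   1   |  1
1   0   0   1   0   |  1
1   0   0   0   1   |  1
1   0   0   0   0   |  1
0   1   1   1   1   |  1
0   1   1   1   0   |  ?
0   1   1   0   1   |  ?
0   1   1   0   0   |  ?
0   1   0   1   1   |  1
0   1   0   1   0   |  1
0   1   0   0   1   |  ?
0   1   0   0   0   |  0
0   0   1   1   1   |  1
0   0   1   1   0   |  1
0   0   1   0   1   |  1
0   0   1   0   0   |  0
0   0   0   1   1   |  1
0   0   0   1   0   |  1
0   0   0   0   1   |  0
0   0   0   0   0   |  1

Row p1=0, p2=1, p3=1, p4=1, p5=0: ~(~((p1 <-> p3) ^ p4) ^ (((p2 -> p5) ^ (p4 -> p3)) ^ ((p4 <-> p5 | p1) ^ ~(p2 & p1)))) = 1, (p4 | p1) = 1, so the formula = 1.
Row p1=0, p2=1, p3=1, p4=0, p5=1: ~(~((p1 <-> p3) ^ p4) ^ (((p2 -> p5) ^ (p4 -> p3)) ^ ((p4 <-> p5 | p1) ^ ~(p2 & p1)))) = 1, (p4 | p1) = 0, so the formula = 1.
Row p1=0, p2=1, p3=1, p4=0, p5=0: ~(~((p1 <-> p3) ^ p4) ^ (((p2 -> p5) ^ (p4 -> p3)) ^ ((p4 <-> p5 | p1) ^ ~(p2 & p1)))) = 1, (p4 | p1) = 0, so the formula = 1.
Row p1=0, p2=1, p3=0, p4=0, p5=1: ~(~((p1 <-> p3) ^ p4) ^ (((p2 -> p5) ^ (p4 -> p3)) ^ ((p4 <-> p5 | p1) ^ ~(p2 & p1)))) = 0, (p4 | p1) = 0, so the formula = 0.

1, 1, 1, 0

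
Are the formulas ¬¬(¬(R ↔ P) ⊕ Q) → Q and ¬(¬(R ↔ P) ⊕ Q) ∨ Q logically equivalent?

equivalent

P | Q | R || φ | ψ
F | F | F || T | T
F | F | T || F | F
F | T | F || T | T
F | T | T || T | T
T | F | F || F | F
T | F | T || T | T
T | T | F || T | T
T | T | T || T | T
The columns for φ and ψ agree on every row, so they are logically equivalent.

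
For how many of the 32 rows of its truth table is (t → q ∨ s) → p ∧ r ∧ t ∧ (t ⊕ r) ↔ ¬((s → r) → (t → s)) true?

p | q | r | s | t | φ
- | - | - | - | - | -
1 | 1 | 1 | 1 | 1 | 1
1 | 1 | 1 | 1 | 0 | 1
1 | 1 | 1 | 0 | 1 | 0
1 | 1 | 1 | 0 | 0 | 1
1 | 1 | 0 | 1 | 1 | 1
1 | 1 | 0 | 1 | 0 | 1
1 | 1 | 0 | 0 | 1 | 0
1 | 1 | 0 | 0 | 0 | 1
1 | 0 | 1 | 1 | 1 | 1
1 | 0 | 1 | 1 | 0 | 1
1 | 0 | 1 | 0 | 1 | 1
1 | 0 | 1 | 0 | 0 | 1
1 | 0 | 0 | 1 | 1 | 1
1 | 0 | 0 | 1 | 0 | 1
1 | 0 | 0 | 0 | 1 | 1
1 | 0 | 0 | 0 | 0 | 1
0 | 1 | 1 | 1 | 1 | 1
0 | 1 | 1 | 1 | 0 | 1
0 | 1 | 1 | 0 | 1 | 0
0 | 1 | 1 | 0 | 0 | 1
0 | 1 | 0 | 1 | 1 | 1
0 | 1 | 0 | 1 | 0 | 1
0 | 1 | 0 | 0 | 1 | 0
0 | 1 | 0 | 0 | 0 | 1
0 | 0 | 1 | 1 | 1 | 1
0 | 0 | 1 | 1 | 0 | 1
0 | 0 | 1 | 0 | 1 | 1
0 | 0 | 1 | 0 | 0 | 1
0 | 0 | 0 | 1 | 1 | 1
0 | 0 | 0 | 1 | 0 | 1
0 | 0 | 0 | 0 | 1 | 1
0 | 0 | 0 | 0 | 0 | 1
The formula is true on 28 of the 32 rows.

28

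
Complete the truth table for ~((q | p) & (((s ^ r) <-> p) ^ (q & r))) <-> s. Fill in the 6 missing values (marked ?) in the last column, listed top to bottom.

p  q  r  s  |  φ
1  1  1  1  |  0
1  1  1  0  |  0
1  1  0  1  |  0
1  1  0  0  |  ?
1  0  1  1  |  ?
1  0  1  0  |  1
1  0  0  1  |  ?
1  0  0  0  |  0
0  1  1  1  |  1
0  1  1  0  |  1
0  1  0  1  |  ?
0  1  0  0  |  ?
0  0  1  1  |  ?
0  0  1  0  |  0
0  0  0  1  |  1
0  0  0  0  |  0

Row p=1, q=1, r=0, s=0: ~((q | p) & (((s ^ r) <-> p) ^ (q & r))) = 1, so the formula = 0.
Row p=1, q=0, r=1, s=1: ~((q | p) & (((s ^ r) <-> p) ^ (q & r))) = 1, so the formula = 1.
Row p=1, q=0, r=0, s=1: ~((q | p) & (((s ^ r) <-> p) ^ (q & r))) = 0, so the formula = 0.
Row p=0, q=1, r=0, s=1: ~((q | p) & (((s ^ r) <-> p) ^ (q & r))) = 1, so the formula = 1.
Row p=0, q=1, r=0, s=0: ~((q | p) & (((s ^ r) <-> p) ^ (q & r))) = 0, so the formula = 1.
Row p=0, q=0, r=1, s=1: ~((q | p) & (((s ^ r) <-> p) ^ (q & r))) = 1, so the formula = 1.

0, 1, 0, 1, 1, 1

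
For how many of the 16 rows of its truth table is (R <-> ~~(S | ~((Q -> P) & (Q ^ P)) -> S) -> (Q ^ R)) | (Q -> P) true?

P  Q  R  S  |  φ
T  T  T  T  |  T
T  T  T  F  |  T
T  T  F  T  |  T
T  T  F  F  |  T
T  F  T  T  |  T
T  F  T  F  |  T
T  F  F  T  |  T
T  F  F  F  |  T
F  T  T  T  |  F
F  T  T  F  |  T
F  T  F  T  |  F
F  T  F  F  |  F
F  F  T  T  |  T
F  F  T  F  |  T
F  F  F  T  |  T
F  F  F  F  |  T
The formula is true on 13 of the 16 rows.

13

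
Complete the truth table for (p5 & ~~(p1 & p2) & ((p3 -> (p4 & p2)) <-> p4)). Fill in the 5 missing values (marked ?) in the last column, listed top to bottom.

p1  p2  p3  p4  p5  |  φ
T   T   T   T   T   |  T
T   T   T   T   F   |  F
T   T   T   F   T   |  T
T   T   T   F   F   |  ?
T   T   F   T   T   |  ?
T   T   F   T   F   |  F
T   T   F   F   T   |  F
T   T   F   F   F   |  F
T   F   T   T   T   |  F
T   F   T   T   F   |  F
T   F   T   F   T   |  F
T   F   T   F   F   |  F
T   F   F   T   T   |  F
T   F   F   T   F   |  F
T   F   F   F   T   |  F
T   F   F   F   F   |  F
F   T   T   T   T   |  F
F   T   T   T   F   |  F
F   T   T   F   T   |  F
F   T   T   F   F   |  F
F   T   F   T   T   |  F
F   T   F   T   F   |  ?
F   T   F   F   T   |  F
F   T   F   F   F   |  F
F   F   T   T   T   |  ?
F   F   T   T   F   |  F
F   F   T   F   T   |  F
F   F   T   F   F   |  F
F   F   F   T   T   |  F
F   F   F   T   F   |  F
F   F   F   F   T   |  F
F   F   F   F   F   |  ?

F, T, F, F, F

Row p1=T, p2=T, p3=T, p4=F, p5=F: ~~(p1 & p2) = T, ((p3 -> (p4 & p2)) <-> p4) = T, so the formula = F.
Row p1=T, p2=T, p3=F, p4=T, p5=T: ~~(p1 & p2) = T, ((p3 -> (p4 & p2)) <-> p4) = T, so the formula = T.
Row p1=F, p2=T, p3=F, p4=T, p5=F: ~~(p1 & p2) = F, ((p3 -> (p4 & p2)) <-> p4) = T, so the formula = F.
Row p1=F, p2=F, p3=T, p4=T, p5=T: ~~(p1 & p2) = F, ((p3 -> (p4 & p2)) <-> p4) = F, so the formula = F.
Row p1=F, p2=F, p3=F, p4=F, p5=F: ~~(p1 & p2) = F, ((p3 -> (p4 & p2)) <-> p4) = F, so the formula = F.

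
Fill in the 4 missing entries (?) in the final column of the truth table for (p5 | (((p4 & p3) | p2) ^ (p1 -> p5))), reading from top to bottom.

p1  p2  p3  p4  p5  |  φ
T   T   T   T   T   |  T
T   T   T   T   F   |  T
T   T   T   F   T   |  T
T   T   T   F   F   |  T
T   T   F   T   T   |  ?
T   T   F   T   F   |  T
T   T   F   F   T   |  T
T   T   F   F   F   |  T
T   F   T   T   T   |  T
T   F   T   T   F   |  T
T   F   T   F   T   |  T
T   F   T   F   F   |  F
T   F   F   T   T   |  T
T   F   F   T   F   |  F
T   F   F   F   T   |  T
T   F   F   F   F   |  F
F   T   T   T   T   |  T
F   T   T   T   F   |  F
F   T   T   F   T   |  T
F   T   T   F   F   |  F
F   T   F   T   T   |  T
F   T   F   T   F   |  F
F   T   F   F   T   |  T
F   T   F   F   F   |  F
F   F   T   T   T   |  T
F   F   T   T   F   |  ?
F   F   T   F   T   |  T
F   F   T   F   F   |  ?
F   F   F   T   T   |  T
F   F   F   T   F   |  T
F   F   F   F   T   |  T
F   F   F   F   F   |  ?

T, F, T, T

Row p1=T, p2=T, p3=F, p4=T, p5=T: (((p4 & p3) | p2) ^ (p1 -> p5)) = F, so the formula = T.
Row p1=F, p2=F, p3=T, p4=T, p5=F: (((p4 & p3) | p2) ^ (p1 -> p5)) = F, so the formula = F.
Row p1=F, p2=F, p3=T, p4=F, p5=F: (((p4 & p3) | p2) ^ (p1 -> p5)) = T, so the formula = T.
Row p1=F, p2=F, p3=F, p4=F, p5=F: (((p4 & p3) | p2) ^ (p1 -> p5)) = T, so the formula = T.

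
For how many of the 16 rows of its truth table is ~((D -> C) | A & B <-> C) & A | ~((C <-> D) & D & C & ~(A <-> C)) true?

A  B  C  D  |  φ
F  F  F  F  |  T
F  F  F  T  |  T
F  F  T  F  |  T
F  F  T  T  |  F
F  T  F  F  |  T
F  T  F  T  |  T
F  T  T  F  |  T
F  T  T  T  |  F
T  F  F  F  |  T
T  F  F  T  |  T
T  F  T  F  |  T
T  F  T  T  |  T
T  T  F  F  |  T
T  T  F  T  |  T
T  T  T  F  |  T
T  T  T  T  |  T
The formula is true on 14 of the 16 rows.

14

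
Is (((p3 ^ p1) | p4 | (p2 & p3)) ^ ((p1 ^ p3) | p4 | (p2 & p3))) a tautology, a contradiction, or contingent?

p1 | p2 | p3 | p4 | φ
-- | -- | -- | -- | -
F  | F  | F  | F  | F
F  | F  | F  | T  | F
F  | F  | T  | F  | F
F  | F  | T  | T  | F
F  | T  | F  | F  | F
F  | T  | F  | T  | F
F  | T  | T  | F  | F
F  | T  | T  | T  | F
T  | F  | F  | F  | F
T  | F  | F  | T  | F
T  | F  | T  | F  | F
T  | F  | T  | T  | F
T  | T  | F  | F  | F
T  | T  | F  | T  | F
T  | T  | T  | F  | F
T  | T  | T  | T  | F
Every row is F, so the formula is a contradiction.

contradiction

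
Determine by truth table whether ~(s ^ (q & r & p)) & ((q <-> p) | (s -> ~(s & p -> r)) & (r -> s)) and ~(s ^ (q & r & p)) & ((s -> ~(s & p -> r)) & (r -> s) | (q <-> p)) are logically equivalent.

equivalent

p | q | r | s || φ | ψ
T | T | T | T || T | T
T | T | T | F || F | F
T | T | F | T || F | F
T | T | F | F || T | T
T | F | T | T || F | F
T | F | T | F || F | F
T | F | F | T || F | F
T | F | F | F || T | T
F | T | T | T || F | F
F | T | T | F || F | F
F | T | F | T || F | F
F | T | F | F || T | T
F | F | T | T || F | F
F | F | T | F || T | T
F | F | F | T || F | F
F | F | F | F || T | T
The columns for φ and ψ agree on every row, so they are logically equivalent.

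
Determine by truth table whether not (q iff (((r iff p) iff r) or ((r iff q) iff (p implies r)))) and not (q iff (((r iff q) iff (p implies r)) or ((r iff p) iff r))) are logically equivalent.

p  q  r  |  φ  ψ
1  1  1  |  0  0
1  1  0  |  0  0
1  0  1  |  1  1
1  0  0  |  1  1
0  1  1  |  0  0
0  1  0  |  1  1
0  0  1  |  0  0
0  0  0  |  1  1
The columns for φ and ψ agree on every row, so they are logically equivalent.

equivalent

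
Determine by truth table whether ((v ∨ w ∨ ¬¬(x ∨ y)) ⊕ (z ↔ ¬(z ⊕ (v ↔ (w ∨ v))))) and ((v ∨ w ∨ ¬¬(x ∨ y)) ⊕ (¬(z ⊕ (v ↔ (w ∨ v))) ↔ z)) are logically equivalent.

equivalent

x | y | z | w | v || φ | ψ
0 | 0 | 0 | 0 | 0 || 1 | 1
0 | 0 | 0 | 0 | 1 || 0 | 0
0 | 0 | 0 | 1 | 0 || 1 | 1
0 | 0 | 0 | 1 | 1 || 0 | 0
0 | 0 | 1 | 0 | 0 || 1 | 1
0 | 0 | 1 | 0 | 1 || 0 | 0
0 | 0 | 1 | 1 | 0 || 1 | 1
0 | 0 | 1 | 1 | 1 || 0 | 0
0 | 1 | 0 | 0 | 0 || 0 | 0
0 | 1 | 0 | 0 | 1 || 0 | 0
0 | 1 | 0 | 1 | 0 || 1 | 1
0 | 1 | 0 | 1 | 1 || 0 | 0
0 | 1 | 1 | 0 | 0 || 0 | 0
0 | 1 | 1 | 0 | 1 || 0 | 0
0 | 1 | 1 | 1 | 0 || 1 | 1
0 | 1 | 1 | 1 | 1 || 0 | 0
1 | 0 | 0 | 0 | 0 || 0 | 0
1 | 0 | 0 | 0 | 1 || 0 | 0
1 | 0 | 0 | 1 | 0 || 1 | 1
1 | 0 | 0 | 1 | 1 || 0 | 0
1 | 0 | 1 | 0 | 0 || 0 | 0
1 | 0 | 1 | 0 | 1 || 0 | 0
1 | 0 | 1 | 1 | 0 || 1 | 1
1 | 0 | 1 | 1 | 1 || 0 | 0
1 | 1 | 0 | 0 | 0 || 0 | 0
1 | 1 | 0 | 0 | 1 || 0 | 0
1 | 1 | 0 | 1 | 0 || 1 | 1
1 | 1 | 0 | 1 | 1 || 0 | 0
1 | 1 | 1 | 0 | 0 || 0 | 0
1 | 1 | 1 | 0 | 1 || 0 | 0
1 | 1 | 1 | 1 | 0 || 1 | 1
1 | 1 | 1 | 1 | 1 || 0 | 0
The columns for φ and ψ agree on every row, so they are logically equivalent.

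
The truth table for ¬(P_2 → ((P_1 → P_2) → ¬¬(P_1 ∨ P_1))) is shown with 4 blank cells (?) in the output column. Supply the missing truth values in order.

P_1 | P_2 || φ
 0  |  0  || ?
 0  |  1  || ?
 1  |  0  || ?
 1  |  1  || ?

0, 1, 0, 0

Row P_1=0, P_2=0: ((P_1 → P_2) → ¬¬(P_1 ∨ P_1)) = 0, (P_2 → ((P_1 → P_2) → ¬¬(P_1 ∨ P_1))) = 1, so the formula = 0.
Row P_1=0, P_2=1: ((P_1 → P_2) → ¬¬(P_1 ∨ P_1)) = 0, (P_2 → ((P_1 → P_2) → ¬¬(P_1 ∨ P_1))) = 0, so the formula = 1.
Row P_1=1, P_2=0: ((P_1 → P_2) → ¬¬(P_1 ∨ P_1)) = 1, (P_2 → ((P_1 → P_2) → ¬¬(P_1 ∨ P_1))) = 1, so the formula = 0.
Row P_1=1, P_2=1: ((P_1 → P_2) → ¬¬(P_1 ∨ P_1)) = 1, (P_2 → ((P_1 → P_2) → ¬¬(P_1 ∨ P_1))) = 1, so the formula = 0.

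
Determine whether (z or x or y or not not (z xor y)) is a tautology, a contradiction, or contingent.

contingent

x | y | z || φ
T | T | T || T
T | T | F || T
T | F | T || T
T | F | F || T
F | T | T || T
F | T | F || T
F | F | T || T
F | F | F || F
7 of 8 rows are T, so the formula is contingent.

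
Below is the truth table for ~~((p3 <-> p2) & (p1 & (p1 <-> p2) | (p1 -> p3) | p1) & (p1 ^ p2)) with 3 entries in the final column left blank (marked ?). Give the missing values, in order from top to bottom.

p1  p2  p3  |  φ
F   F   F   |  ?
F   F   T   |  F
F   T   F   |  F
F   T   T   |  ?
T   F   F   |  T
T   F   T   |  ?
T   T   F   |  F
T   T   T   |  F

Row p1=F, p2=F, p3=F: ((p3 <-> p2) & (p1 & (p1 <-> p2) | (p1 -> p3) | p1) & (p1 ^ p2)) = F, ~((p3 <-> p2) & (p1 & (p1 <-> p2) | (p1 -> p3) | p1) & (p1 ^ p2)) = T, so the formula = F.
Row p1=F, p2=T, p3=T: ((p3 <-> p2) & (p1 & (p1 <-> p2) | (p1 -> p3) | p1) & (p1 ^ p2)) = T, ~((p3 <-> p2) & (p1 & (p1 <-> p2) | (p1 -> p3) | p1) & (p1 ^ p2)) = F, so the formula = T.
Row p1=T, p2=F, p3=T: ((p3 <-> p2) & (p1 & (p1 <-> p2) | (p1 -> p3) | p1) & (p1 ^ p2)) = F, ~((p3 <-> p2) & (p1 & (p1 <-> p2) | (p1 -> p3) | p1) & (p1 ^ p2)) = T, so the formula = F.

F, T, F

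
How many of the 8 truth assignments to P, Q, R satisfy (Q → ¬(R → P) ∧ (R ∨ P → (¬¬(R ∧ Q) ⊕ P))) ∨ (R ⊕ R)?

P  Q  R  |  φ
T  T  T  |  F
T  T  F  |  F
T  F  T  |  T
T  F  F  |  T
F  T  T  |  T
F  T  F  |  F
F  F  T  |  T
F  F  F  |  T
The formula is true on 5 of the 8 rows.

5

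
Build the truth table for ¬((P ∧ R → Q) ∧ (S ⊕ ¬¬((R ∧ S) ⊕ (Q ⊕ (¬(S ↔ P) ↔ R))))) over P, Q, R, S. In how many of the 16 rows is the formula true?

9

P | Q | R | S || φ
1 | 1 | 1 | 1 || 0
1 | 1 | 1 | 0 || 1
1 | 1 | 0 | 1 || 0
1 | 1 | 0 | 0 || 0
1 | 0 | 1 | 1 || 1
1 | 0 | 1 | 0 || 1
1 | 0 | 0 | 1 || 1
1 | 0 | 0 | 0 || 1
0 | 1 | 1 | 1 || 1
0 | 1 | 1 | 0 || 0
0 | 1 | 0 | 1 || 1
0 | 1 | 0 | 0 || 1
0 | 0 | 1 | 1 || 0
0 | 0 | 1 | 0 || 1
0 | 0 | 0 | 1 || 0
0 | 0 | 0 | 0 || 0
The formula is true on 9 of the 16 rows.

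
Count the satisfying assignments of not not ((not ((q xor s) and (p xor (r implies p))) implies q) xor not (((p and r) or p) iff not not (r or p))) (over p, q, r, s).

p | q | r | s | (q xor s) | (r implies p) | (p xor (r implies p)) | (p and r) | ((p and r) or p) | (r or p) | not (r or p) | not not (r or p) | φ
- | - | - | - | --------- | ------------- | --------------------- | --------- | ---------------- | -------- | ------------ | ---------------- | -
1 | 1 | 1 | 1 |     0     |       1       |           0           |     1     |        1         |    1     |      0       |        1         | 1
1 | 1 | 1 | 0 |     1     |       1       |           0           |     1     |        1         |    1     |      0       |        1         | 1
1 | 1 | 0 | 1 |     0     |       1       |           0           |     0     |        1         |    1     |      0       |        1         | 1
1 | 1 | 0 | 0 |     1     |       1       |           0           |     0     |        1         |    1     |      0       |        1         | 1
1 | 0 | 1 | 1 |     1     |       1       |           0           |     1     |        1         |    1     |      0       |        1         | 0
1 | 0 | 1 | 0 |     0     |       1       |           0           |     1     |        1         |    1     |      0       |        1         | 0
1 | 0 | 0 | 1 |     1     |       1       |           0           |     0     |        1         |    1     |      0       |        1         | 0
1 | 0 | 0 | 0 |     0     |       1       |           0           |     0     |        1         |    1     |      0       |        1         | 0
0 | 1 | 1 | 1 |     0     |       0       |           0           |     0     |        0         |    1     |      0       |        1         | 0
0 | 1 | 1 | 0 |     1     |       0       |           0           |     0     |        0         |    1     |      0       |        1         | 0
0 | 1 | 0 | 1 |     0     |       1       |           1           |     0     |        0         |    0     |      1       |        0         | 1
0 | 1 | 0 | 0 |     1     |       1       |           1           |     0     |        0         |    0     |      1       |        0         | 1
0 | 0 | 1 | 1 |     1     |       0       |           0           |     0     |        0         |    1     |      0       |        1         | 1
0 | 0 | 1 | 0 |     0     |       0       |           0           |     0     |        0         |    1     |      0       |        1         | 1
0 | 0 | 0 | 1 |     1     |       1       |           1           |     0     |        0         |    0     |      1       |        0         | 1
0 | 0 | 0 | 0 |     0     |       1       |           1           |     0     |        0         |    0     |      1       |        0         | 0
The formula is true on 9 of the 16 rows.

9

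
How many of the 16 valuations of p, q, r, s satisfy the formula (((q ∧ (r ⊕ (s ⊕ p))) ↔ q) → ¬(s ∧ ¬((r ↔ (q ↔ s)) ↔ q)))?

13

p | q | r | s | φ
- | - | - | - | -
1 | 1 | 1 | 1 | 1
1 | 1 | 1 | 0 | 1
1 | 1 | 0 | 1 | 1
1 | 1 | 0 | 0 | 1
1 | 0 | 1 | 1 | 1
1 | 0 | 1 | 0 | 1
1 | 0 | 0 | 1 | 0
1 | 0 | 0 | 0 | 1
0 | 1 | 1 | 1 | 1
0 | 1 | 1 | 0 | 1
0 | 1 | 0 | 1 | 0
0 | 1 | 0 | 0 | 1
0 | 0 | 1 | 1 | 1
0 | 0 | 1 | 0 | 1
0 | 0 | 0 | 1 | 0
0 | 0 | 0 | 0 | 1
The formula is true on 13 of the 16 rows.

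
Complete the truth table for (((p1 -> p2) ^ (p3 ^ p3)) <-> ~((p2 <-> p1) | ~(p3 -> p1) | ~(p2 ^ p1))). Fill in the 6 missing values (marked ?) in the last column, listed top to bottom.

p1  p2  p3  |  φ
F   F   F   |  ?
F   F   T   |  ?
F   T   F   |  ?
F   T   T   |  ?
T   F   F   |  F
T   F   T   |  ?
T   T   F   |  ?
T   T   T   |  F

Row p1=F, p2=F, p3=F: ((p1 -> p2) ^ (p3 ^ p3)) = T, ~((p2 <-> p1) | ~(p3 -> p1) | ~(p2 ^ p1)) = F, so the formula = F.
Row p1=F, p2=F, p3=T: ((p1 -> p2) ^ (p3 ^ p3)) = T, ~((p2 <-> p1) | ~(p3 -> p1) | ~(p2 ^ p1)) = F, so the formula = F.
Row p1=F, p2=T, p3=F: ((p1 -> p2) ^ (p3 ^ p3)) = T, ~((p2 <-> p1) | ~(p3 -> p1) | ~(p2 ^ p1)) = T, so the formula = T.
Row p1=F, p2=T, p3=T: ((p1 -> p2) ^ (p3 ^ p3)) = T, ~((p2 <-> p1) | ~(p3 -> p1) | ~(p2 ^ p1)) = F, so the formula = F.
Row p1=T, p2=F, p3=T: ((p1 -> p2) ^ (p3 ^ p3)) = F, ~((p2 <-> p1) | ~(p3 -> p1) | ~(p2 ^ p1)) = T, so the formula = F.
Row p1=T, p2=T, p3=F: ((p1 -> p2) ^ (p3 ^ p3)) = T, ~((p2 <-> p1) | ~(p3 -> p1) | ~(p2 ^ p1)) = F, so the formula = F.

F, F, T, F, F, F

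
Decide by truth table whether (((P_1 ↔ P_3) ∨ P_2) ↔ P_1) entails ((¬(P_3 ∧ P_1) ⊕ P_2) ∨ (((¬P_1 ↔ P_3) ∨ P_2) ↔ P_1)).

P_1 | P_2 | P_3 | φ | ψ
--- | --- | --- | - | -
 T  |  T  |  T  | T | T
 T  |  T  |  F  | T | T
 T  |  F  |  T  | T | F
 T  |  F  |  F  | F | T
 F  |  T  |  T  | F | F
 F  |  T  |  F  | F | F
 F  |  F  |  T  | T | T
 F  |  F  |  F  | F | T
At P_1=T, P_2=F, P_3=T we have φ true but ψ false, so φ does not entail ψ.

no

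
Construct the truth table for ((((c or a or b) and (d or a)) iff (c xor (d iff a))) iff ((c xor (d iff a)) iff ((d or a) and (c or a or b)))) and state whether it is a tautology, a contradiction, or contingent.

tautology

a | b | c | d || φ
T | T | T | T || T
T | T | T | F || T
T | T | F | T || T
T | T | F | F || T
T | F | T | T || T
T | F | T | F || T
T | F | F | T || T
T | F | F | F || T
F | T | T | T || T
F | T | T | F || T
F | T | F | T || T
F | T | F | F || T
F | F | T | T || T
F | F | T | F || T
F | F | F | T || T
F | F | F | F || T
Every row is T, so the formula is a tautology.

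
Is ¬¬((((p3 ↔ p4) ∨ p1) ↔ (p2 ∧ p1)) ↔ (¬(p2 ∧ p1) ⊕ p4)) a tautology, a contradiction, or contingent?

contingent

p1 | p2 | p3 | p4 | φ
-- | -- | -- | -- | -
F  | F  | F  | F  | F
F  | F  | F  | T  | F
F  | F  | T  | F  | T
F  | F  | T  | T  | T
F  | T  | F  | F  | F
F  | T  | F  | T  | F
F  | T  | T  | F  | T
F  | T  | T  | T  | T
T  | F  | F  | F  | F
T  | F  | F  | T  | T
T  | F  | T  | F  | F
T  | F  | T  | T  | T
T  | T  | F  | F  | F
T  | T  | F  | T  | T
T  | T  | T  | F  | F
T  | T  | T  | T  | T
8 of 16 rows are T, so the formula is contingent.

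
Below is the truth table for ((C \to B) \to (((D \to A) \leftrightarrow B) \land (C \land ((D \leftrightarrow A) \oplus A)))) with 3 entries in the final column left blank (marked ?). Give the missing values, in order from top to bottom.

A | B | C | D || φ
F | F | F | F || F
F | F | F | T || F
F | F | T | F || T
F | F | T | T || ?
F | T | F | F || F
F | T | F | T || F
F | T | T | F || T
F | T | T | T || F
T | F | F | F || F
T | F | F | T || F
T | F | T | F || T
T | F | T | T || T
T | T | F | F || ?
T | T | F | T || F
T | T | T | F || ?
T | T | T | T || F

Row A=F, B=F, C=T, D=T: (C \to B) = F, (((D \to A) \leftrightarrow B) \land (C \land ((D \leftrightarrow A) \oplus A))) = F, so the formula = T.
Row A=T, B=T, C=F, D=F: (C \to B) = T, (((D \to A) \leftrightarrow B) \land (C \land ((D \leftrightarrow A) \oplus A))) = F, so the formula = F.
Row A=T, B=T, C=T, D=F: (C \to B) = T, (((D \to A) \leftrightarrow B) \land (C \land ((D \leftrightarrow A) \oplus A))) = T, so the formula = T.

T, F, T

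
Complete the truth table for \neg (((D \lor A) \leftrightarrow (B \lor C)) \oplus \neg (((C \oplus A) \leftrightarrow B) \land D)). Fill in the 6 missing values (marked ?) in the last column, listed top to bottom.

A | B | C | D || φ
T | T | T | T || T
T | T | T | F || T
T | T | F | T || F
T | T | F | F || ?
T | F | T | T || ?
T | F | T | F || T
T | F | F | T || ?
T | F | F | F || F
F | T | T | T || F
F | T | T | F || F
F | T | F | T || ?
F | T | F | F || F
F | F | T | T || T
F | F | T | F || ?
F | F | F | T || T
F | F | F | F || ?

Row 4: ((D \lor A) \leftrightarrow (B \lor C)) = T, \neg (((C \oplus A) \leftrightarrow B) \land D) = T, (((D \lor A) \leftrightarrow (B \lor C)) \oplus \neg (((C \oplus A) \leftrightarrow B) \land D)) = F, so the formula = T.
Row 5: ((D \lor A) \leftrightarrow (B \lor C)) = T, \neg (((C \oplus A) \leftrightarrow B) \land D) = F, (((D \lor A) \leftrightarrow (B \lor C)) \oplus \neg (((C \oplus A) \leftrightarrow B) \land D)) = T, so the formula = F.
Row 7: ((D \lor A) \leftrightarrow (B \lor C)) = F, \neg (((C \oplus A) \leftrightarrow B) \land D) = T, (((D \lor A) \leftrightarrow (B \lor C)) \oplus \neg (((C \oplus A) \leftrightarrow B) \land D)) = T, so the formula = F.
Row 11: ((D \lor A) \leftrightarrow (B \lor C)) = T, \neg (((C \oplus A) \leftrightarrow B) \land D) = T, (((D \lor A) \leftrightarrow (B \lor C)) \oplus \neg (((C \oplus A) \leftrightarrow B) \land D)) = F, so the formula = T.
Row 14: ((D \lor A) \leftrightarrow (B \lor C)) = F, \neg (((C \oplus A) \leftrightarrow B) \land D) = T, (((D \lor A) \leftrightarrow (B \lor C)) \oplus \neg (((C \oplus A) \leftrightarrow B) \land D)) = T, so the formula = F.
Row 16: ((D \lor A) \leftrightarrow (B \lor C)) = T, \neg (((C \oplus A) \leftrightarrow B) \land D) = T, (((D \lor A) \leftrightarrow (B \lor C)) \oplus \neg (((C \oplus A) \leftrightarrow B) \land D)) = F, so the formula = T.

T, F, F, T, F, T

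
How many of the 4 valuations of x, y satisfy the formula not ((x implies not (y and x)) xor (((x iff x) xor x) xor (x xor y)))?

3

x | y | φ
- | - | -
F | F | T
F | T | F
T | F | T
T | T | T
The formula is true on 3 of the 4 rows.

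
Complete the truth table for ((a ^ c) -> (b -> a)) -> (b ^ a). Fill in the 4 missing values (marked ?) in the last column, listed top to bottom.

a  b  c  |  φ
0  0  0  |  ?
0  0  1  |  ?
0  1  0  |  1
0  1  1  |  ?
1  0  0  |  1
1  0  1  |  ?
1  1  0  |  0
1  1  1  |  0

Row a=0, b=0, c=0: ((a ^ c) -> (b -> a)) = 1, (b ^ a) = 0, so the formula = 0.
Row a=0, b=0, c=1: ((a ^ c) -> (b -> a)) = 1, (b ^ a) = 0, so the formula = 0.
Row a=0, b=1, c=1: ((a ^ c) -> (b -> a)) = 0, (b ^ a) = 1, so the formula = 1.
Row a=1, b=0, c=1: ((a ^ c) -> (b -> a)) = 1, (b ^ a) = 1, so the formula = 1.

0, 0, 1, 1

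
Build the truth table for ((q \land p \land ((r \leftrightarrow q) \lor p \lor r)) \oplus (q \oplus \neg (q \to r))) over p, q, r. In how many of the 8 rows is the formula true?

p | q | r | φ
- | - | - | -
T | T | T | F
T | T | F | T
T | F | T | F
T | F | F | F
F | T | T | T
F | T | F | F
F | F | T | F
F | F | F | F
The formula is true on 2 of the 8 rows.

2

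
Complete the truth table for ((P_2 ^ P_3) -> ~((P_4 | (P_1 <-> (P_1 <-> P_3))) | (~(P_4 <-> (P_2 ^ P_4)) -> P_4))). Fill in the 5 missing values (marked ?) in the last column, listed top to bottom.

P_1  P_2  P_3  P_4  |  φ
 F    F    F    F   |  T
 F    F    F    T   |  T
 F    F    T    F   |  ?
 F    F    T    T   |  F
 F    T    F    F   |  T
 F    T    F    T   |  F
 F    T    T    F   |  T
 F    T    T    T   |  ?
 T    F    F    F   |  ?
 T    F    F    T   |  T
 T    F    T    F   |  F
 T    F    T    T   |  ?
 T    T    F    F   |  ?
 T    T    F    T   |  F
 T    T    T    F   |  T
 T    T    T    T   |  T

F, T, T, F, T

Row P_1=F, P_2=F, P_3=T, P_4=F: (P_2 ^ P_3) = T, ~((P_4 | (P_1 <-> (P_1 <-> P_3))) | (~(P_4 <-> (P_2 ^ P_4)) -> P_4)) = F, so the formula = F.
Row P_1=F, P_2=T, P_3=T, P_4=T: (P_2 ^ P_3) = F, ~((P_4 | (P_1 <-> (P_1 <-> P_3))) | (~(P_4 <-> (P_2 ^ P_4)) -> P_4)) = F, so the formula = T.
Row P_1=T, P_2=F, P_3=F, P_4=F: (P_2 ^ P_3) = F, ~((P_4 | (P_1 <-> (P_1 <-> P_3))) | (~(P_4 <-> (P_2 ^ P_4)) -> P_4)) = F, so the formula = T.
Row P_1=T, P_2=F, P_3=T, P_4=T: (P_2 ^ P_3) = T, ~((P_4 | (P_1 <-> (P_1 <-> P_3))) | (~(P_4 <-> (P_2 ^ P_4)) -> P_4)) = F, so the formula = F.
Row P_1=T, P_2=T, P_3=F, P_4=F: (P_2 ^ P_3) = T, ~((P_4 | (P_1 <-> (P_1 <-> P_3))) | (~(P_4 <-> (P_2 ^ P_4)) -> P_4)) = T, so the formula = T.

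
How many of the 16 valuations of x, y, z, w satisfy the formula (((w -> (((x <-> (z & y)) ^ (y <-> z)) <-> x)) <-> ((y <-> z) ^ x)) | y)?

x  y  z  w  |  φ
F  F  F  F  |  T
F  F  F  T  |  T
F  F  T  F  |  F
F  F  T  T  |  T
F  T  F  F  |  T
F  T  F  T  |  T
F  T  T  F  |  T
F  T  T  T  |  T
T  F  F  F  |  F
T  F  F  T  |  F
T  F  T  F  |  T
T  F  T  T  |  F
T  T  F  F  |  T
T  T  F  T  |  T
T  T  T  F  |  T
T  T  T  T  |  T
The formula is true on 12 of the 16 rows.

12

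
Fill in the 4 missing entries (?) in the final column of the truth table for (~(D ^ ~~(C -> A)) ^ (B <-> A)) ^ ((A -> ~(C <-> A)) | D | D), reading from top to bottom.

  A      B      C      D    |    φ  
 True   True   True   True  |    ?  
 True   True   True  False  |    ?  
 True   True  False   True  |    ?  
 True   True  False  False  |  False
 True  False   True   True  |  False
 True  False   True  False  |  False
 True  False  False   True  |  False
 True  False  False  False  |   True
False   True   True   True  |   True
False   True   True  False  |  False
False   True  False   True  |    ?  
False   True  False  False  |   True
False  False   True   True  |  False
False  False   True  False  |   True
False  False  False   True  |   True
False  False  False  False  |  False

True, True, True, False

Row A=True, B=True, C=True, D=True: (~(D ^ ~~(C -> A)) ^ (B <-> A)) = False, ((A -> ~(C <-> A)) | D | D) = True, so the formula = True.
Row A=True, B=True, C=True, D=False: (~(D ^ ~~(C -> A)) ^ (B <-> A)) = True, ((A -> ~(C <-> A)) | D | D) = False, so the formula = True.
Row A=True, B=True, C=False, D=True: (~(D ^ ~~(C -> A)) ^ (B <-> A)) = False, ((A -> ~(C <-> A)) | D | D) = True, so the formula = True.
Row A=False, B=True, C=False, D=True: (~(D ^ ~~(C -> A)) ^ (B <-> A)) = True, ((A -> ~(C <-> A)) | D | D) = True, so the formula = False.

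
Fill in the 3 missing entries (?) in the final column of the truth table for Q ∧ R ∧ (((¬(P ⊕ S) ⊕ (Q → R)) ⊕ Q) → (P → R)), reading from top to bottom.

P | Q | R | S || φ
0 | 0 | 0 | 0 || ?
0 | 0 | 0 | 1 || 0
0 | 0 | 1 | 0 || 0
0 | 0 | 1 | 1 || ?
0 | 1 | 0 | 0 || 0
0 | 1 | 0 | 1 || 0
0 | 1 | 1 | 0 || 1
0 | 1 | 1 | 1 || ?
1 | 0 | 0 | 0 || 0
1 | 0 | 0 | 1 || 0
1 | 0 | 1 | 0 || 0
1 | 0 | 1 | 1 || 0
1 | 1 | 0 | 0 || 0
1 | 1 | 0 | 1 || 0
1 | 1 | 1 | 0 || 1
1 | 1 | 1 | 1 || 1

0, 0, 1

Row P=0, Q=0, R=0, S=0: (Q ∧ R) = 0, (((¬(P ⊕ S) ⊕ (Q → R)) ⊕ Q) → (P → R)) = 1, so the formula = 0.
Row P=0, Q=0, R=1, S=1: (Q ∧ R) = 0, (((¬(P ⊕ S) ⊕ (Q → R)) ⊕ Q) → (P → R)) = 1, so the formula = 0.
Row P=0, Q=1, R=1, S=1: (Q ∧ R) = 1, (((¬(P ⊕ S) ⊕ (Q → R)) ⊕ Q) → (P → R)) = 1, so the formula = 1.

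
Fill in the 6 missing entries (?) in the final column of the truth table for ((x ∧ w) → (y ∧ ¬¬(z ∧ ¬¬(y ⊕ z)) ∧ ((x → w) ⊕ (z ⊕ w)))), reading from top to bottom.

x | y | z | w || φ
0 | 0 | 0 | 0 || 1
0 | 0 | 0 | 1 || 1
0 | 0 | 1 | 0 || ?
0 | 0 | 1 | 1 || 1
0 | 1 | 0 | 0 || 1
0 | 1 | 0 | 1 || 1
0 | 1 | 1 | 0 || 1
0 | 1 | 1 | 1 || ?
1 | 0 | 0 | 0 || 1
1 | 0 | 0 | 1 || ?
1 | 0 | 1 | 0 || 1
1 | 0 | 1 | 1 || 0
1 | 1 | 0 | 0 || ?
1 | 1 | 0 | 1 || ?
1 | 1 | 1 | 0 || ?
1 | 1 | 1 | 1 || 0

1, 1, 0, 1, 0, 1

Row x=0, y=0, z=1, w=0: (x ∧ w) = 0, (y ∧ ¬¬(z ∧ ¬¬(y ⊕ z)) ∧ ((x → w) ⊕ (z ⊕ w))) = 0, so the formula = 1.
Row x=0, y=1, z=1, w=1: (x ∧ w) = 0, (y ∧ ¬¬(z ∧ ¬¬(y ⊕ z)) ∧ ((x → w) ⊕ (z ⊕ w))) = 0, so the formula = 1.
Row x=1, y=0, z=0, w=1: (x ∧ w) = 1, (y ∧ ¬¬(z ∧ ¬¬(y ⊕ z)) ∧ ((x → w) ⊕ (z ⊕ w))) = 0, so the formula = 0.
Row x=1, y=1, z=0, w=0: (x ∧ w) = 0, (y ∧ ¬¬(z ∧ ¬¬(y ⊕ z)) ∧ ((x → w) ⊕ (z ⊕ w))) = 0, so the formula = 1.
Row x=1, y=1, z=0, w=1: (x ∧ w) = 1, (y ∧ ¬¬(z ∧ ¬¬(y ⊕ z)) ∧ ((x → w) ⊕ (z ⊕ w))) = 0, so the formula = 0.
Row x=1, y=1, z=1, w=0: (x ∧ w) = 0, (y ∧ ¬¬(z ∧ ¬¬(y ⊕ z)) ∧ ((x → w) ⊕ (z ⊕ w))) = 0, so the formula = 1.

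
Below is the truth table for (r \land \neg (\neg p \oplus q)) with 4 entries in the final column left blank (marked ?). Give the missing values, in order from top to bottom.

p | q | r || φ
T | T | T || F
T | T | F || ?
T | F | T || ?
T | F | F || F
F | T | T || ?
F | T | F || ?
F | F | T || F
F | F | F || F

Row p=T, q=T, r=F: \neg (\neg p \oplus q) = F, so the formula = F.
Row p=T, q=F, r=T: \neg (\neg p \oplus q) = T, so the formula = T.
Row p=F, q=T, r=T: \neg (\neg p \oplus q) = T, so the formula = T.
Row p=F, q=T, r=F: \neg (\neg p \oplus q) = T, so the formula = F.

F, T, T, F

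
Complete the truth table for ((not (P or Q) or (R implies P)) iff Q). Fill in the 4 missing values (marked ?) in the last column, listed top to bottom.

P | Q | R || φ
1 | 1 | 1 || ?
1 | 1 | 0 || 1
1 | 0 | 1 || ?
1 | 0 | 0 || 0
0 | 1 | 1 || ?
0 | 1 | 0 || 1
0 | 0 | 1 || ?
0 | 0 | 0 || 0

Row P=1, Q=1, R=1: (not (P or Q) or (R implies P)) = 1, so the formula = 1.
Row P=1, Q=0, R=1: (not (P or Q) or (R implies P)) = 1, so the formula = 0.
Row P=0, Q=1, R=1: (not (P or Q) or (R implies P)) = 0, so the formula = 0.
Row P=0, Q=0, R=1: (not (P or Q) or (R implies P)) = 1, so the formula = 0.

1, 0, 0, 0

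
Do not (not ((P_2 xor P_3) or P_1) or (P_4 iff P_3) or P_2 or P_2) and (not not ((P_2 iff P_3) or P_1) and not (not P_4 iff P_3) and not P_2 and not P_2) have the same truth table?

P_1  P_2  P_3  P_4  |  φ  ψ
 F    F    F    F   |  F  T
 F    F    F    T   |  F  F
 F    F    T    F   |  T  F
 F    F    T    T   |  F  F
 F    T    F    F   |  F  F
 F    T    F    T   |  F  F
 F    T    T    F   |  F  F
 F    T    T    T   |  F  F
 T    F    F    F   |  F  T
 T    F    F    T   |  T  F
 T    F    T    F   |  T  F
 T    F    T    T   |  F  T
 T    T    F    F   |  F  F
 T    T    F    T   |  F  F
 T    T    T    F   |  F  F
 T    T    T    T   |  F  F
The columns differ at P_1=F, P_2=F, P_3=F, P_4=F (φ=F, ψ=T), so they are not equivalent.

not equivalent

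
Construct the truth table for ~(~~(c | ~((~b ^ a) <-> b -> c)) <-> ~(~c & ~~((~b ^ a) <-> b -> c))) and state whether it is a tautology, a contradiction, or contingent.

contradiction

a | b | c | ~b | (~b ^ a) | (b -> c) | ((~b ^ a) <-> (b -> c)) | ~((~b ^ a) <-> (b -> c)) | ~c | ~~((~b ^ a) <-> (b -> c)) | φ
- | - | - | -- | -------- | -------- | ----------------------- | ------------------------ | -- | ------------------------- | -
F | F | F | T  |    T     |    T     |            T            |            F             | T  |             T             | F
F | F | T | T  |    T     |    T     |            T            |            F             | F  |             T             | F
F | T | F | F  |    F     |    F     |            T            |            F             | T  |             T             | F
F | T | T | F  |    F     |    T     |            F            |            T             | F  |             F             | F
T | F | F | T  |    F     |    T     |            F            |            T             | T  |             F             | F
T | F | T | T  |    F     |    T     |            F            |            T             | F  |             F             | F
T | T | F | F  |    T     |    F     |            F            |            T             | T  |             F             | F
T | T | T | F  |    T     |    T     |            T            |            F             | F  |             T             | F
Every row is F, so the formula is a contradiction.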